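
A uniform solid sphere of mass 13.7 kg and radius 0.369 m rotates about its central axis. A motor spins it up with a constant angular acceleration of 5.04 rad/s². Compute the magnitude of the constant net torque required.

I = (2/5)MR² = (2/5)(13.7)(0.369)² = 0.7462 kg·m².
τ = Iα = (0.7462)(5.040) = 3.761 N·m.

τ ≈ 3.76 N·m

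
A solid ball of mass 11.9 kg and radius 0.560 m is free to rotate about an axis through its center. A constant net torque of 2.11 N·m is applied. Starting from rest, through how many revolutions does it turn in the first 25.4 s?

I = (2/5)MR² = (2/5)(11.9)(0.560)² = 1.493 kg·m².
α = τ/I = 2.11/1.493 = 1.414 rad/s².
θ = ½αt² = ½(1.414)(25.4)² = 456.0 rad.
Revolutions = θ/(2π) = 72.57.

≈ 72.6 revolutions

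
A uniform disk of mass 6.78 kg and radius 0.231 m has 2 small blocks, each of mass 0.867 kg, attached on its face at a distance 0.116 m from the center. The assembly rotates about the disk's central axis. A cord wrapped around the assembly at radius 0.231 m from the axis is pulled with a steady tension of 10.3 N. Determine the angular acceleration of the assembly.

I_disk = ½MR² = ½(6.78)(0.231)² = 0.1809 kg·m².
I_blocks = 2·m·r² = 2(0.867)(0.116)² = 0.02333 kg·m².
Total I = 0.2042 kg·m².
τ = F r = (10.3)(0.231) = 2.379 N·m.
α = τ/I = 2.379/0.2042 = 11.65 rad/s².

α ≈ 11.7 rad/s²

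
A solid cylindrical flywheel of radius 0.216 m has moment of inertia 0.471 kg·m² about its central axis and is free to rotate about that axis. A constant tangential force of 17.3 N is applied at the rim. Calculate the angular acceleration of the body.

α ≈ 7.93 rad/s²

τ = F R = (17.3)(0.216) = 3.737 N·m.
Newton's second law for rotation, τ = Iα, gives α = τ/I = 3.737/0.4710 = 7.934 rad/s².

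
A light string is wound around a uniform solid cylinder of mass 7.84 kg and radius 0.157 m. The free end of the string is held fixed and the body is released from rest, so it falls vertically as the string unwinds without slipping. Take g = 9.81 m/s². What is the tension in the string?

Translation: Mg − T = Ma. Rotation about the center: TR = Iα with I = ½MR².
With a = αR: T = (I/R²)a = (1/2)M a, so Mg = (1 + 0.5000)Ma.
a = g/(1 + 0.5000) = 9.81/1.500 = 6.540 m/s².
T = 0.5000·M·a = (0.5000)(7.84)(6.540) = 25.64 N.

T ≈ 25.6 N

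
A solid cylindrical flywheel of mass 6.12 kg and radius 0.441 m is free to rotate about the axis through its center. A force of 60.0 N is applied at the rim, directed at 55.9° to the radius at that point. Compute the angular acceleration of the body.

α ≈ 36.8 rad/s²

I = ½MR² = (1/2)(6.12)(0.441)² = 0.5951 kg·m².
Only the tangential component produces torque: τ = F R sinθ = (60.0)(0.441) sin 55.9° = 21.91 N·m.
Newton's second law for rotation, τ = Iα, gives α = τ/I = 21.91/0.5951 = 36.82 rad/s².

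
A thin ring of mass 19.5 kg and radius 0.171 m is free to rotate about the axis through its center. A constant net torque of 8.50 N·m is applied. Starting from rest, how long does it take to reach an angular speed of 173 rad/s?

I = MR² = (19.5)(0.171)² = 0.5702 kg·m².
α = τ/I = 8.50/0.5702 = 14.91 rad/s².
ω = αt ⇒ t = ω/α = 173/14.91 = 11.61 s.

t ≈ 11.6 s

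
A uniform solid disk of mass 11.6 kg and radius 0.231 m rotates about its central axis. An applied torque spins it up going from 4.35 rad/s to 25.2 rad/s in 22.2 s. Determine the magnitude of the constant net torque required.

I = ½MR² = (1/2)(11.6)(0.231)² = 0.3095 kg·m².
α = Δω/Δt = (25.2 − 4.35)/22.2 = 0.9392 rad/s².
τ = Iα = (0.3095)(0.9392) = 0.2907 N·m.

τ ≈ 0.291 N·m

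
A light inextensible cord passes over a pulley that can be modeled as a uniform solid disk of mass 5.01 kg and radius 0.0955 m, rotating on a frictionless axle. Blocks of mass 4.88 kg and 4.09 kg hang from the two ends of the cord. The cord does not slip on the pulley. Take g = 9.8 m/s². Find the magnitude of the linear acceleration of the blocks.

I = ½MR² = (1/2)(5.01)(0.0955)² = 0.02285 kg·m².
Heavier block: m₁g − T₁ = m₁a. Lighter block: T₂ − m₂g = m₂a.
Pulley: (T₁ − T₂)R = Iα = I(a/R), so T₁ − T₂ = (I/R²)a = (1/2)M_p a = 2.505·a.
Adding the three: (m₁ − m₂)g = (m₁ + m₂ + 2.505)a, so a = (4.88 − 4.09)(9.8)/(4.88 + 4.09 + 2.505) = 0.6747 m/s².

a ≈ 0.675 m/s²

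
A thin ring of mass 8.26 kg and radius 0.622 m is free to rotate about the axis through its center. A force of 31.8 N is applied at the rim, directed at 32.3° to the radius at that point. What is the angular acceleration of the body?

α ≈ 3.31 rad/s²

I = MR² = (8.26)(0.622)² = 3.196 kg·m².
Only the tangential component produces torque: τ = F R sinθ = (31.8)(0.622) sin 32.3° = 10.57 N·m.
Newton's second law for rotation, τ = Iα, gives α = τ/I = 10.57/3.196 = 3.307 rad/s².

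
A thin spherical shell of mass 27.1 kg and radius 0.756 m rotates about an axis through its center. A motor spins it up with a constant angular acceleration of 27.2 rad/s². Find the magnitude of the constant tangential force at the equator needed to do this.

F ≈ 372 N

I = (2/3)MR² = (2/3)(27.1)(0.756)² = 10.33 kg·m².
The required torque is τ = Iα = (10.33)(27.20) = 280.9 N·m.
A tangential force at the equator gives τ = FR, so F = τ/R = 280.9/0.756 = 371.5 N.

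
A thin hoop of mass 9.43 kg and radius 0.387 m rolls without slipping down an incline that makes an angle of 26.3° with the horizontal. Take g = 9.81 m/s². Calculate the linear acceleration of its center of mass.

Translation along the incline: Mg sinθ − f = Ma.
Rotation about the center: fR = Iα with I = MR². No-slip gives a = αR, so f = (I/R²)a = M a.
Substituting: Mg sinθ = (1 + 1.000)Ma, so a = g sinθ/(1 + 1.000) = (9.81) sin 26.3° / 2.000 = 2.173 m/s².

a ≈ 2.17 m/s²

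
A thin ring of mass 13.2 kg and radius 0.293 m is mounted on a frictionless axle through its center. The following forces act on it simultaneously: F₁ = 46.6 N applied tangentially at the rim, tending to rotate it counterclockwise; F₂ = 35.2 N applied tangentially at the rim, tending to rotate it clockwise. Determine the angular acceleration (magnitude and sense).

I = MR² = (13.2)(0.293)² = 1.133 kg·m².
Taking counterclockwise as positive: τ₁ = +(46.6)(0.293) = +13.65 N·m; τ₂ = −(35.2)(0.293) = −10.31 N·m.
Net torque τ = 3.340 N·m.
α = τ/I = 3.340/1.133 = 2.948 rad/s².

α ≈ 2.95 rad/s², counterclockwise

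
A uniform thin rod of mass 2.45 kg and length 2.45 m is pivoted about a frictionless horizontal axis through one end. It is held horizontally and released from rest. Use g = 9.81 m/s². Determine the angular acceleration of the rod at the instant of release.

About the pivot, I = (1/3)ML² = (1/3)(2.45)(2.45)² = 4.902 kg·m².
The weight acts at the center, a distance L/2 = 1.225 m from the pivot; τ = Mg(L/2) = 29.44 N·m.
α = τ/I = 29.44/4.902 = 6.006 rad/s².

α ≈ 6.01 rad/s²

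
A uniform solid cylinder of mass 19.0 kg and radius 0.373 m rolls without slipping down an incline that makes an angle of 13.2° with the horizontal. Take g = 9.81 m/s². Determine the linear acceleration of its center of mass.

a ≈ 1.49 m/s²

Translation along the incline: Mg sinθ − f = Ma.
Rotation about the center: fR = Iα with I = ½MR². No-slip gives a = αR, so f = (I/R²)a = (1/2)M a.
Substituting: Mg sinθ = (1 + 0.5000)Ma, so a = g sinθ/(1 + 0.5000) = (9.81) sin 13.2° / 1.500 = 1.493 m/s².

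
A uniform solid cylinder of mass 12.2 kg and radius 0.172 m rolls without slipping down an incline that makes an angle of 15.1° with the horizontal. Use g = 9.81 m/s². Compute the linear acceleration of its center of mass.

a ≈ 1.70 m/s²

Translation along the incline: Mg sinθ − f = Ma.
Rotation about the center: fR = Iα with I = ½MR². No-slip gives a = αR, so f = (I/R²)a = (1/2)M a.
Substituting: Mg sinθ = (1 + 0.5000)Ma, so a = g sinθ/(1 + 0.5000) = (9.81) sin 15.1° / 1.500 = 1.704 m/s².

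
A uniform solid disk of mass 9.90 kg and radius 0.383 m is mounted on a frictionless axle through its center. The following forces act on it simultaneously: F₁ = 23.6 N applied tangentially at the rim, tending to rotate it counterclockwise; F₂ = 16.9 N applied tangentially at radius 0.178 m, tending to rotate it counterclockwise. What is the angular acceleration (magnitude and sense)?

I = ½MR² = (1/2)(9.90)(0.383)² = 0.7261 kg·m².
Taking counterclockwise as positive: τ₁ = +(23.6)(0.383) = +9.039 N·m; τ₂ = +(16.9)(0.178) = +3.008 N·m.
Net torque τ = 12.05 N·m.
α = τ/I = 12.05/0.7261 = 16.59 rad/s².

α ≈ 16.6 rad/s², counterclockwise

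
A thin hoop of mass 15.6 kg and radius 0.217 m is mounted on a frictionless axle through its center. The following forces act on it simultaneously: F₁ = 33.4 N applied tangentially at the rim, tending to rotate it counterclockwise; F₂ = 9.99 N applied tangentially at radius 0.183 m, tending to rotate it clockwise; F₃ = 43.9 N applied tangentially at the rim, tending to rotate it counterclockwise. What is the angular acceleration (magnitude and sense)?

I = MR² = (15.6)(0.217)² = 0.7346 kg·m².
Taking counterclockwise as positive: τ₁ = +(33.4)(0.217) = +7.248 N·m; τ₂ = −(9.99)(0.183) = −1.828 N·m; τ₃ = +(43.9)(0.217) = +9.526 N·m.
Net torque τ = 14.95 N·m.
α = τ/I = 14.95/0.7346 = 20.35 rad/s².

α ≈ 20.3 rad/s², counterclockwise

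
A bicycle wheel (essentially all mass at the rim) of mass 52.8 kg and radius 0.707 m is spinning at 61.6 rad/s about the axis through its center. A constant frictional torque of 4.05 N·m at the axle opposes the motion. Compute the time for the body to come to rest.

t ≈ 401 s

I = MR² = (52.8)(0.707)² = 26.39 kg·m².
The net torque has magnitude 4.05 N·m, opposing ω.
|α| = τ/I = 4.050/26.39 = 0.1535 rad/s² (deceleration).
0 = ω₀ − |α|t ⇒ t = ω₀/|α| = 61.6/0.1535 = 401.4 s.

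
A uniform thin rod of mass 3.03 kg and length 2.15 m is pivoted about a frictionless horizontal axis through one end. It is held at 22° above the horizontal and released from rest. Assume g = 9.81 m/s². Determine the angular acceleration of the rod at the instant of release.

About the pivot, I = (1/3)ML² = (1/3)(3.03)(2.15)² = 4.669 kg·m².
The weight acts at the center, a distance L/2 = 1.075 m from the pivot; τ = Mg(L/2) cos 22° = 29.63 N·m.
α = τ/I = 29.63/4.669 = 6.346 rad/s².
(Equivalently α = (3g/(2L)) cos 22° = 6.346 rad/s².)

α ≈ 6.35 rad/s²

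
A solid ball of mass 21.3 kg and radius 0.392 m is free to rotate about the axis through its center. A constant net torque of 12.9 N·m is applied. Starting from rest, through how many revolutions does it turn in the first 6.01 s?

≈ 28.3 revolutions

I = (2/5)MR² = (2/5)(21.3)(0.392)² = 1.309 kg·m².
α = τ/I = 12.9/1.309 = 9.853 rad/s².
θ = ½αt² = ½(9.853)(6.01)² = 177.9 rad.
Revolutions = θ/(2π) = 28.32.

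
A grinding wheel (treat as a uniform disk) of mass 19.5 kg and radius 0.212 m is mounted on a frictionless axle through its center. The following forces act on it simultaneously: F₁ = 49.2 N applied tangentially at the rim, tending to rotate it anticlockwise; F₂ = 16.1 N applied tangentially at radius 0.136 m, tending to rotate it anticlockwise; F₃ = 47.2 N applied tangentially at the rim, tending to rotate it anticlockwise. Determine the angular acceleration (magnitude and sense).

I = ½MR² = (1/2)(19.5)(0.212)² = 0.4382 kg·m².
Taking anticlockwise as positive: τ₁ = +(49.2)(0.212) = +10.43 N·m; τ₂ = +(16.1)(0.136) = +2.190 N·m; τ₃ = +(47.2)(0.212) = +10.01 N·m.
Net torque τ = 22.63 N·m.
α = τ/I = 22.63/0.4382 = 51.63 rad/s².

α ≈ 51.6 rad/s², anticlockwise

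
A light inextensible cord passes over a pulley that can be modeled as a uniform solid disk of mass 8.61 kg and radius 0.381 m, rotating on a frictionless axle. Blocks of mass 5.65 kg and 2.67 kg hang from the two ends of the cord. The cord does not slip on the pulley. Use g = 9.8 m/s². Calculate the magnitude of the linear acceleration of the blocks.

a ≈ 2.31 m/s²

I = ½MR² = (1/2)(8.61)(0.381)² = 0.6249 kg·m².
Heavier block: m₁g − T₁ = m₁a. Lighter block: T₂ − m₂g = m₂a.
Pulley: (T₁ − T₂)R = Iα = I(a/R), so T₁ − T₂ = (I/R²)a = (1/2)M_p a = 4.305·a.
Adding the three: (m₁ − m₂)g = (m₁ + m₂ + 4.305)a, so a = (5.65 − 2.67)(9.8)/(5.65 + 2.67 + 4.305) = 2.313 m/s².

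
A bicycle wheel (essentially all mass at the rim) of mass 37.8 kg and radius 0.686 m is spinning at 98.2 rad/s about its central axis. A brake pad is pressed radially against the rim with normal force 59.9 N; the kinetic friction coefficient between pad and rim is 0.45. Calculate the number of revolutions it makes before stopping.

I = MR² = (37.8)(0.686)² = 17.79 kg·m².
Friction force f = μN = (0.45)(59.9) = 26.95 N at the rim; torque magnitude τ = fR = 18.49 N·m, opposing ω.
|α| = τ/I = 18.49/17.79 = 1.039 rad/s² (deceleration).
ω² = ω₀² − 2|α|θ with ω = 0 ⇒ θ = ω₀²/(2|α|) = 4638 rad = 738.2 rev.

≈ 738 revolutions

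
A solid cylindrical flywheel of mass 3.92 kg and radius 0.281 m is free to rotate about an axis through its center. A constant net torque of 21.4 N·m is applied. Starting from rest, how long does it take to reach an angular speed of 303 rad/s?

t ≈ 2.19 s

I = ½MR² = (1/2)(3.92)(0.281)² = 0.1548 kg·m².
α = τ/I = 21.4/0.1548 = 138.3 rad/s².
ω = αt ⇒ t = ω/α = 303/138.3 = 2.191 s.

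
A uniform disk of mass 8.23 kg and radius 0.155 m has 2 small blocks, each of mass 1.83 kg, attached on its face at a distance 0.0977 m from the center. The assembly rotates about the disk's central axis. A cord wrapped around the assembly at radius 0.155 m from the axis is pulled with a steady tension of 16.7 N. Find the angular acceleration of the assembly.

I_disk = ½MR² = ½(8.23)(0.155)² = 0.09886 kg·m².
I_blocks = 2·m·r² = 2(1.83)(0.0977)² = 0.03494 kg·m².
Total I = 0.1338 kg·m².
τ = F r = (16.7)(0.155) = 2.588 N·m.
α = τ/I = 2.588/0.1338 = 19.35 rad/s².

α ≈ 19.3 rad/s²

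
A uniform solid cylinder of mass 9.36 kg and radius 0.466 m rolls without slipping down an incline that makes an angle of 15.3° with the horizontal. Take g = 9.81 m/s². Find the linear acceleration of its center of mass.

a ≈ 1.73 m/s²

Translation along the incline: Mg sinθ − f = Ma.
Rotation about the center: fR = Iα with I = ½MR². No-slip gives a = αR, so f = (I/R²)a = (1/2)M a.
Substituting: Mg sinθ = (1 + 0.5000)Ma, so a = g sinθ/(1 + 0.5000) = (9.81) sin 15.3° / 1.500 = 1.726 m/s².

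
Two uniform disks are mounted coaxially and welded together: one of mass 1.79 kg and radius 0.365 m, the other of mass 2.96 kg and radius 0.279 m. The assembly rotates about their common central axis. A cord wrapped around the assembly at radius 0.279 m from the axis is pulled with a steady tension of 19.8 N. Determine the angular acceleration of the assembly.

I = ½M₁R₁² + ½M₂R₂² = ½(1.79)(0.365)² + ½(2.96)(0.279)² = 0.2344 kg·m².
τ = F r = (19.8)(0.279) = 5.524 N·m.
α = τ/I = 5.524/0.2344 = 23.56 rad/s².

α ≈ 23.6 rad/s²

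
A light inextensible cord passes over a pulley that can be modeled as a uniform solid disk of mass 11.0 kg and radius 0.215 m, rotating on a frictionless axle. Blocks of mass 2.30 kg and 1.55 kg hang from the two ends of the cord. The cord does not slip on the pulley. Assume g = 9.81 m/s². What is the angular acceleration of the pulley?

α ≈ 3.66 rad/s²

I = ½MR² = (1/2)(11.0)(0.215)² = 0.2542 kg·m².
Heavier block: m₁g − T₁ = m₁a. Lighter block: T₂ − m₂g = m₂a.
Pulley: (T₁ − T₂)R = Iα = I(a/R), so T₁ − T₂ = (I/R²)a = (1/2)M_p a = 5.500·a.
Adding the three: (m₁ − m₂)g = (m₁ + m₂ + 5.500)a, so a = (2.30 − 1.55)(9.81)/(2.30 + 1.55 + 5.500) = 0.7869 m/s².
α = a/R = 0.7869/0.215 = 3.660 rad/s².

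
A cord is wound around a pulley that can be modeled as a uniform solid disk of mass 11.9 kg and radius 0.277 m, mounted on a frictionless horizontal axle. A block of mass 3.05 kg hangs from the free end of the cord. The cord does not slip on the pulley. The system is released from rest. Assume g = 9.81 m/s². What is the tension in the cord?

I = ½MR² = (1/2)(11.9)(0.277)² = 0.4565 kg·m².
Block: mg − T = ma. Pulley: TR = Iα. No-slip: a = αR, so T = (I/R²)a = 5.950·a.
Then mg = (m + 5.950)a, so a = (3.05)(9.81)/(3.05 + 5.950) = 3.325 m/s².
T = 5.950·a = 19.78 N.

T ≈ 19.8 N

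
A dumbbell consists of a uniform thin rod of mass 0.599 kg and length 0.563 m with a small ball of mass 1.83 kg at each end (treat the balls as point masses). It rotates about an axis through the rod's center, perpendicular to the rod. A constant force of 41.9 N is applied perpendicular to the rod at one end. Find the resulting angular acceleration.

α ≈ 38.6 rad/s²

I_rod = (1/12)ML² = (1/12)(0.599)(0.563)² = 0.01582 kg·m².
I_balls = 2·m·(L/2)² = 2(1.83)(0.2815)² = 0.2900 kg·m².
Total I = 0.3058 kg·m².
τ = F·(L/2) = (41.9)(0.281) = 11.79 N·m.
α = τ/I = 11.79/0.3058 = 38.56 rad/s².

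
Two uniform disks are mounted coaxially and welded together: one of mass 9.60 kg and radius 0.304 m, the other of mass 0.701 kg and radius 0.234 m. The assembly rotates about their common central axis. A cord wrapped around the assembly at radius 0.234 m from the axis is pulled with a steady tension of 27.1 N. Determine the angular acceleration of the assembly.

α ≈ 13.7 rad/s²

I = ½M₁R₁² + ½M₂R₂² = ½(9.60)(0.304)² + ½(0.701)(0.234)² = 0.4628 kg·m².
τ = F r = (27.1)(0.234) = 6.341 N·m.
α = τ/I = 6.341/0.4628 = 13.70 rad/s².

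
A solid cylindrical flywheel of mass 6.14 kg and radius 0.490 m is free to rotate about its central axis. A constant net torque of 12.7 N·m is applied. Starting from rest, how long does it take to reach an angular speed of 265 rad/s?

t ≈ 15.4 s

I = ½MR² = (1/2)(6.14)(0.490)² = 0.7371 kg·m².
α = τ/I = 12.7/0.7371 = 17.23 rad/s².
ω = αt ⇒ t = ω/α = 265/17.23 = 15.38 s.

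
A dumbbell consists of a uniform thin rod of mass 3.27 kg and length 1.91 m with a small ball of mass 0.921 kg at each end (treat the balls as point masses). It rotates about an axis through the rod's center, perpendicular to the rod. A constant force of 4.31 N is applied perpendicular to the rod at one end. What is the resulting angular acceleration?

I_rod = (1/12)ML² = (1/12)(3.27)(1.91)² = 0.9941 kg·m².
I_balls = 2·m·(L/2)² = 2(0.921)(0.9550)² = 1.680 kg·m².
Total I = 2.674 kg·m².
τ = F·(L/2) = (4.31)(0.955) = 4.116 N·m.
α = τ/I = 4.116/2.674 = 1.539 rad/s².

α ≈ 1.54 rad/s²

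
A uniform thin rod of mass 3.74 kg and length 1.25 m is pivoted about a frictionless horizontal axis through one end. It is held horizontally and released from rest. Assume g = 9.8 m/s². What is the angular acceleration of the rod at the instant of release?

α ≈ 11.8 rad/s²

About the pivot, I = (1/3)ML² = (1/3)(3.74)(1.25)² = 1.948 kg·m².
The weight acts at the center, a distance L/2 = 0.6250 m from the pivot; τ = Mg(L/2) = 22.91 N·m.
α = τ/I = 22.91/1.948 = 11.76 rad/s².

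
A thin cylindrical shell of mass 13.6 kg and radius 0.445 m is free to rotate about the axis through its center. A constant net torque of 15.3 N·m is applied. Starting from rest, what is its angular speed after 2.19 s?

ω ≈ 12.4 rad/s

I = MR² = (13.6)(0.445)² = 2.693 kg·m².
α = τ/I = 15.3/2.693 = 5.681 rad/s².
ω = ω₀ + αt = 0 + (5.681)(2.19) = 12.44 rad/s.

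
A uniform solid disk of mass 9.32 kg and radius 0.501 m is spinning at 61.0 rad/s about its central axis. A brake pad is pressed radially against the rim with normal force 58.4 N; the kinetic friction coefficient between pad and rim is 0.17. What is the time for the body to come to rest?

t ≈ 14.3 s

I = ½MR² = (1/2)(9.32)(0.501)² = 1.170 kg·m².
Friction force f = μN = (0.17)(58.4) = 9.928 N at the rim; torque magnitude τ = fR = 4.974 N·m, opposing ω.
|α| = τ/I = 4.974/1.170 = 4.252 rad/s² (deceleration).
0 = ω₀ − |α|t ⇒ t = ω₀/|α| = 61.0/4.252 = 14.34 s.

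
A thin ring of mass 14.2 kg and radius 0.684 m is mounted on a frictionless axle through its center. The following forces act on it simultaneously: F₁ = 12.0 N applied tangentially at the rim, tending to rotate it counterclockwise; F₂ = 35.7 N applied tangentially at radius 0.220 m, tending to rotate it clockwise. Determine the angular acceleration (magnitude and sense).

I = MR² = (14.2)(0.684)² = 6.644 kg·m².
Taking counterclockwise as positive: τ₁ = +(12.0)(0.684) = +8.208 N·m; τ₂ = −(35.7)(0.220) = −7.854 N·m.
Net torque τ = 0.3540 N·m.
α = τ/I = 0.3540/6.644 = 0.05328 rad/s².

α ≈ 0.0533 rad/s², counterclockwise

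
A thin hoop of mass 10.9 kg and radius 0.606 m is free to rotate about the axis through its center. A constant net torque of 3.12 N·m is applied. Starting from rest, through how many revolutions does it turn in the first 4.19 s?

I = MR² = (10.9)(0.606)² = 4.003 kg·m².
α = τ/I = 3.12/4.003 = 0.7794 rad/s².
θ = ½αt² = ½(0.7794)(4.19)² = 6.842 rad.
Revolutions = θ/(2π) = 1.089.

≈ 1.09 revolutions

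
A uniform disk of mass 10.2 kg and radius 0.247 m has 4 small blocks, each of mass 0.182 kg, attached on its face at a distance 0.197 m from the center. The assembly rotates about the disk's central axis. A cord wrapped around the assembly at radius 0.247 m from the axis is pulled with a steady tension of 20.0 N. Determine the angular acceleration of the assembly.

I_disk = ½MR² = ½(10.2)(0.247)² = 0.3111 kg·m².
I_blocks = 4·m·r² = 4(0.182)(0.197)² = 0.02825 kg·m².
Total I = 0.3394 kg·m².
τ = F r = (20.0)(0.247) = 4.940 N·m.
α = τ/I = 4.940/0.3394 = 14.56 rad/s².

α ≈ 14.6 rad/s²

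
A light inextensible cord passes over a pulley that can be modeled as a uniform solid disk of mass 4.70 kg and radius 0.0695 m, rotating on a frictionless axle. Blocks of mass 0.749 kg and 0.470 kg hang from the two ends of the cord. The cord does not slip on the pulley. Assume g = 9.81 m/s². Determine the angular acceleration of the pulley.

I = ½MR² = (1/2)(4.70)(0.0695)² = 0.01135 kg·m².
Heavier block: m₁g − T₁ = m₁a. Lighter block: T₂ − m₂g = m₂a.
Pulley: (T₁ − T₂)R = Iα = I(a/R), so T₁ − T₂ = (I/R²)a = (1/2)M_p a = 2.350·a.
Adding the three: (m₁ − m₂)g = (m₁ + m₂ + 2.350)a, so a = (0.749 − 0.470)(9.81)/(0.749 + 0.470 + 2.350) = 0.7669 m/s².
α = a/R = 0.7669/0.0695 = 11.03 rad/s².

α ≈ 11.0 rad/s²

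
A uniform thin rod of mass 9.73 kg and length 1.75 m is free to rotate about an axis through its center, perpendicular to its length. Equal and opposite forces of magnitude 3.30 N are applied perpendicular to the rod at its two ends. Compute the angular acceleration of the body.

α ≈ 2.33 rad/s²

I = (1/12)ML² = (1/12)(9.73)(1.75)² = 2.483 kg·m².
The couple gives τ = F·(L/2) + F·(L/2) = F L = (3.30)(1.75) = 5.775 N·m.
Newton's second law for rotation, τ = Iα, gives α = τ/I = 5.775/2.483 = 2.326 rad/s².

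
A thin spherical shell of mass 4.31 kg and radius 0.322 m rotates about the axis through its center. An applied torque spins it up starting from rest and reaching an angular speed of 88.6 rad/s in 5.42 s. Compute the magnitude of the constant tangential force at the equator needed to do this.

I = (2/3)MR² = (2/3)(4.31)(0.322)² = 0.2979 kg·m².
α = Δω/Δt = (88.6 − 0)/5.42 = 16.35 rad/s².
The required torque is τ = Iα = (0.2979)(16.35) = 4.870 N·m.
A tangential force at the equator gives τ = FR, so F = τ/R = 4.870/0.322 = 15.12 N.

F ≈ 15.1 N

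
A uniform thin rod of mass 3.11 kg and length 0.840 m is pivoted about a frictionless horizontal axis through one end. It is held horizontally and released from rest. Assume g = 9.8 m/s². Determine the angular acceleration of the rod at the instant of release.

α ≈ 17.5 rad/s²

About the pivot, I = (1/3)ML² = (1/3)(3.11)(0.840)² = 0.7315 kg·m².
The weight acts at the center, a distance L/2 = 0.4200 m from the pivot; τ = Mg(L/2) = 12.80 N·m.
α = τ/I = 12.80/0.7315 = 17.50 rad/s².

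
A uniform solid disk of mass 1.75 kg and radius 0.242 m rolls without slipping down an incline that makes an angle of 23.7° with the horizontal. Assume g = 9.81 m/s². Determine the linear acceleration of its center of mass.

a ≈ 2.63 m/s²

Translation along the incline: Mg sinθ − f = Ma.
Rotation about the center: fR = Iα with I = ½MR². No-slip gives a = αR, so f = (I/R²)a = (1/2)M a.
Substituting: Mg sinθ = (1 + 0.5000)Ma, so a = g sinθ/(1 + 0.5000) = (9.81) sin 23.7° / 1.500 = 2.629 m/s².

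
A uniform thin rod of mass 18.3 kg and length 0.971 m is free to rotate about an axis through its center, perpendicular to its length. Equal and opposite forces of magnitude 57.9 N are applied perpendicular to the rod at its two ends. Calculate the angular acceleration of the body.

α ≈ 39.1 rad/s²

I = (1/12)ML² = (1/12)(18.3)(0.971)² = 1.438 kg·m².
The couple gives τ = F·(L/2) + F·(L/2) = F L = (57.9)(0.971) = 56.22 N·m.
Newton's second law for rotation, τ = Iα, gives α = τ/I = 56.22/1.438 = 39.10 rad/s².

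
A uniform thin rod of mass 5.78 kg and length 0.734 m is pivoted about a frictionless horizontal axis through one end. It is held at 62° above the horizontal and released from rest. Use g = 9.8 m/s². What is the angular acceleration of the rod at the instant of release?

α ≈ 9.40 rad/s²

About the pivot, I = (1/3)ML² = (1/3)(5.78)(0.734)² = 1.038 kg·m².
The weight acts at the center, a distance L/2 = 0.3670 m from the pivot; τ = Mg(L/2) cos 62° = 9.760 N·m.
α = τ/I = 9.760/1.038 = 9.402 rad/s².
(Equivalently α = (3g/(2L)) cos 62° = 9.402 rad/s².)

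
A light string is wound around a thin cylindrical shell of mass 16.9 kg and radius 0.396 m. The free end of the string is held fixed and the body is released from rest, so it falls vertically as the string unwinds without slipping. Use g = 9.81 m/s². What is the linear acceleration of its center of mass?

Translation: Mg − T = Ma. Rotation about the center: TR = Iα with I = MR².
With a = αR: T = (I/R²)a = M a, so Mg = (1 + 1.000)Ma.
a = g/(1 + 1.000) = 9.81/2.000 = 4.905 m/s².

a ≈ 4.91 m/s²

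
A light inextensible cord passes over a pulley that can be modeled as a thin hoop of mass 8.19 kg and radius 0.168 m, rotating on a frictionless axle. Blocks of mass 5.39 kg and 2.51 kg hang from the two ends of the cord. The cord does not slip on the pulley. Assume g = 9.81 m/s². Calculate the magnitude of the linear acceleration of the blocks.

I = MR² = (8.19)(0.168)² = 0.2312 kg·m².
Heavier block: m₁g − T₁ = m₁a. Lighter block: T₂ − m₂g = m₂a.
Pulley: (T₁ − T₂)R = Iα = I(a/R), so T₁ − T₂ = (I/R²)a = 1·M_p a = 8.190·a.
Adding the three: (m₁ − m₂)g = (m₁ + m₂ + 8.190)a, so a = (5.39 − 2.51)(9.81)/(5.39 + 2.51 + 8.190) = 1.756 m/s².

a ≈ 1.76 m/s²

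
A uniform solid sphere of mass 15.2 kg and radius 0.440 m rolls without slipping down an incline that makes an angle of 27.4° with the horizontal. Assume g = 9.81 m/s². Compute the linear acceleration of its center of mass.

a ≈ 3.22 m/s²

Translation along the incline: Mg sinθ − f = Ma.
Rotation about the center: fR = Iα with I = (2/5)MR². No-slip gives a = αR, so f = (I/R²)a = (2/5)M a.
Substituting: Mg sinθ = (1 + 0.4000)Ma, so a = g sinθ/(1 + 0.4000) = (9.81) sin 27.4° / 1.400 = 3.225 m/s².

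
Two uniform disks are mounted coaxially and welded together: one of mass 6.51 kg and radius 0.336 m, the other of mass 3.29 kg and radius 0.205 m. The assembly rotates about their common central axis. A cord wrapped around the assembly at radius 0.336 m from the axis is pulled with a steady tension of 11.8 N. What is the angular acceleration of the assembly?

α ≈ 9.08 rad/s²

I = ½M₁R₁² + ½M₂R₂² = ½(6.51)(0.336)² + ½(3.29)(0.205)² = 0.4366 kg·m².
τ = F r = (11.8)(0.336) = 3.965 N·m.
α = τ/I = 3.965/0.4366 = 9.081 rad/s².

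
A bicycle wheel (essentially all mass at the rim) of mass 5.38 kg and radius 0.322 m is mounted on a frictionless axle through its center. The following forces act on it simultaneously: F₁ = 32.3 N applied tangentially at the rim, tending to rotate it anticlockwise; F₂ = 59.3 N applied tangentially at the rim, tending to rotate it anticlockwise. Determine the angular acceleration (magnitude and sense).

α ≈ 52.9 rad/s², anticlockwise

I = MR² = (5.38)(0.322)² = 0.5578 kg·m².
Taking anticlockwise as positive: τ₁ = +(32.3)(0.322) = +10.40 N·m; τ₂ = +(59.3)(0.322) = +19.09 N·m.
Net torque τ = 29.50 N·m.
α = τ/I = 29.50/0.5578 = 52.88 rad/s².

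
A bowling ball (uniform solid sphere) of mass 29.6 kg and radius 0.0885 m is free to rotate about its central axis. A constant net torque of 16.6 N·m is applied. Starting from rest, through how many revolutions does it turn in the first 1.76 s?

I = (2/5)MR² = (2/5)(29.6)(0.0885)² = 0.09273 kg·m².
α = τ/I = 16.6/0.09273 = 179.0 rad/s².
θ = ½αt² = ½(179.0)(1.76)² = 277.2 rad.
Revolutions = θ/(2π) = 44.13.

≈ 44.1 revolutions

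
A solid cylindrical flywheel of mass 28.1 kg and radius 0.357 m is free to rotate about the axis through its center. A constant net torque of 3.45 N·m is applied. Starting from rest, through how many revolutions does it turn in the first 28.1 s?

I = ½MR² = (1/2)(28.1)(0.357)² = 1.791 kg·m².
α = τ/I = 3.45/1.791 = 1.927 rad/s².
θ = ½αt² = ½(1.927)(28.1)² = 760.7 rad.
Revolutions = θ/(2π) = 121.1.

≈ 121 revolutions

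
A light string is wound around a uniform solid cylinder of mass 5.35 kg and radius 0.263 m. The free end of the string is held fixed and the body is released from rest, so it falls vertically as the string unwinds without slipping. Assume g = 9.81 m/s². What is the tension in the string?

Translation: Mg − T = Ma. Rotation about the center: TR = Iα with I = ½MR².
With a = αR: T = (I/R²)a = (1/2)M a, so Mg = (1 + 0.5000)Ma.
a = g/(1 + 0.5000) = 9.81/1.500 = 6.540 m/s².
T = 0.5000·M·a = (0.5000)(5.35)(6.540) = 17.49 N.

T ≈ 17.5 N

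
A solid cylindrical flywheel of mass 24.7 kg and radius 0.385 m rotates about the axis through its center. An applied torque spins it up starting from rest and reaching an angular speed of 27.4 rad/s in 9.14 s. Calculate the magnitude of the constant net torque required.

τ ≈ 5.49 N·m

I = ½MR² = (1/2)(24.7)(0.385)² = 1.831 kg·m².
α = Δω/Δt = (27.4 − 0)/9.14 = 2.998 rad/s².
τ = Iα = (1.831)(2.998) = 5.488 N·m.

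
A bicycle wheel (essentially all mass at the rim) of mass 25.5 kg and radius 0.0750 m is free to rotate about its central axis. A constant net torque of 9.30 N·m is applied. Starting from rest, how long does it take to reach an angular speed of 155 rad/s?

t ≈ 2.39 s

I = MR² = (25.5)(0.0750)² = 0.1434 kg·m².
α = τ/I = 9.30/0.1434 = 64.84 rad/s².
ω = αt ⇒ t = ω/α = 155/64.84 = 2.391 s.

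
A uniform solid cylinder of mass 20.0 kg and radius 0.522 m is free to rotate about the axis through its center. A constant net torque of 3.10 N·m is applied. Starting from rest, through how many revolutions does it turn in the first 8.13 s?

≈ 5.98 revolutions

I = ½MR² = (1/2)(20.0)(0.522)² = 2.725 kg·m².
α = τ/I = 3.10/2.725 = 1.138 rad/s².
θ = ½αt² = ½(1.138)(8.13)² = 37.60 rad.
Revolutions = θ/(2π) = 5.984.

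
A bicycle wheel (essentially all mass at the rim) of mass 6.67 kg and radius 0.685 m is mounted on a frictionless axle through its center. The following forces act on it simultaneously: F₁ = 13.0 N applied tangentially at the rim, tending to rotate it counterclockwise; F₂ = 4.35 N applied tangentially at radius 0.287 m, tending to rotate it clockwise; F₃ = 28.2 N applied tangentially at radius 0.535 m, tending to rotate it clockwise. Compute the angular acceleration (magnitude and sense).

α ≈ 2.37 rad/s², clockwise

I = MR² = (6.67)(0.685)² = 3.130 kg·m².
Taking counterclockwise as positive: τ₁ = +(13.0)(0.685) = +8.905 N·m; τ₂ = −(4.35)(0.287) = −1.248 N·m; τ₃ = −(28.2)(0.535) = −15.09 N·m.
Net torque τ = -7.430 N·m.
α = τ/I = -7.430/3.130 = -2.374 rad/s².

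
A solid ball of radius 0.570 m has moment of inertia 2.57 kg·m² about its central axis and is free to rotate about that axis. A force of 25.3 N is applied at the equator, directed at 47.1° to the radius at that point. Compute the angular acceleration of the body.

α ≈ 4.11 rad/s²

Only the tangential component produces torque: τ = F R sinθ = (25.3)(0.570) sin 47.1° = 10.56 N·m.
From τ = Iα: α = 10.56/2.570 = 4.111 rad/s².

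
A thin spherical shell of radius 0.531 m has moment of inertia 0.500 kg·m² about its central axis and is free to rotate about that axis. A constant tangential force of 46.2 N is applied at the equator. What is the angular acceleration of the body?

α ≈ 49.1 rad/s²

τ = F R = (46.2)(0.531) = 24.53 N·m.
Newton's second law for rotation, τ = Iα, gives α = τ/I = 24.53/0.5000 = 49.06 rad/s².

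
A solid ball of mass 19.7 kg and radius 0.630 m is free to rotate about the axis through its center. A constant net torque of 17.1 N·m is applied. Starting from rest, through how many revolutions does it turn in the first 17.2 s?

I = (2/5)MR² = (2/5)(19.7)(0.630)² = 3.128 kg·m².
α = τ/I = 17.1/3.128 = 5.468 rad/s².
θ = ½αt² = ½(5.468)(17.2)² = 808.8 rad.
Revolutions = θ/(2π) = 128.7.

≈ 129 revolutions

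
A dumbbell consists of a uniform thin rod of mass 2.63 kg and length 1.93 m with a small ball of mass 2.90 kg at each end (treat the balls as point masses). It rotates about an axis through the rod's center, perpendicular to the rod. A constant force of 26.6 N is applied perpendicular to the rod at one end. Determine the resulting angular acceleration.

I_rod = (1/12)ML² = (1/12)(2.63)(1.93)² = 0.8164 kg·m².
I_balls = 2·m·(L/2)² = 2(2.90)(0.9650)² = 5.401 kg·m².
Total I = 6.217 kg·m².
τ = F·(L/2) = (26.6)(0.965) = 25.67 N·m.
α = τ/I = 25.67/6.217 = 4.129 rad/s².

α ≈ 4.13 rad/s²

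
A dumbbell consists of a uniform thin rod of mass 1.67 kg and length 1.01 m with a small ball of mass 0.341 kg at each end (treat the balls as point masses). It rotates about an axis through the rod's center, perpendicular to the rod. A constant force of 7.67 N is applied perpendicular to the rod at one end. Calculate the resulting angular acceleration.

α ≈ 12.3 rad/s²

I_rod = (1/12)ML² = (1/12)(1.67)(1.01)² = 0.1420 kg·m².
I_balls = 2·m·(L/2)² = 2(0.341)(0.5050)² = 0.1739 kg·m².
Total I = 0.3159 kg·m².
τ = F·(L/2) = (7.67)(0.505) = 3.873 N·m.
α = τ/I = 3.873/0.3159 = 12.26 rad/s².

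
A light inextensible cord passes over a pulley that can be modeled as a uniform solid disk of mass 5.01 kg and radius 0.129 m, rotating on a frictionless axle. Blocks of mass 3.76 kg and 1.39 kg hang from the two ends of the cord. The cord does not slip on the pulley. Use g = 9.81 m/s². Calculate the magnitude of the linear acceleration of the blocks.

a ≈ 3.04 m/s²

I = ½MR² = (1/2)(5.01)(0.129)² = 0.04169 kg·m².
Heavier block: m₁g − T₁ = m₁a. Lighter block: T₂ − m₂g = m₂a.
Pulley: (T₁ − T₂)R = Iα = I(a/R), so T₁ − T₂ = (I/R²)a = (1/2)M_p a = 2.505·a.
Adding the three: (m₁ − m₂)g = (m₁ + m₂ + 2.505)a, so a = (3.76 − 1.39)(9.81)/(3.76 + 1.39 + 2.505) = 3.037 m/s².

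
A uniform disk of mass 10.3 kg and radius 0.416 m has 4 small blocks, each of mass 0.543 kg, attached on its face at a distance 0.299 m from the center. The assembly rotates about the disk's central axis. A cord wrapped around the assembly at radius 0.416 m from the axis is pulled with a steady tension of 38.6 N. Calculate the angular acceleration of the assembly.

I_disk = ½MR² = ½(10.3)(0.416)² = 0.8912 kg·m².
I_blocks = 4·m·r² = 4(0.543)(0.299)² = 0.1942 kg·m².
Total I = 1.085 kg·m².
τ = F r = (38.6)(0.416) = 16.06 N·m.
α = τ/I = 16.06/1.085 = 14.79 rad/s².

α ≈ 14.8 rad/s²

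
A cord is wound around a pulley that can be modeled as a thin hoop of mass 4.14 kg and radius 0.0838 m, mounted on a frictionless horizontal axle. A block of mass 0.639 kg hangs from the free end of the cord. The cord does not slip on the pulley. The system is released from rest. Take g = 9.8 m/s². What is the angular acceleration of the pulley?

I = MR² = (4.14)(0.0838)² = 0.02907 kg·m².
Block: mg − T = ma. Pulley: TR = Iα. No-slip: a = αR, so T = (I/R²)a = 4.140·a.
Then mg = (m + 4.140)a, so a = (0.639)(9.8)/(0.639 + 4.140) = 1.310 m/s².
α = a/R = 1.310/0.0838 = 15.64 rad/s².

α ≈ 15.6 rad/s²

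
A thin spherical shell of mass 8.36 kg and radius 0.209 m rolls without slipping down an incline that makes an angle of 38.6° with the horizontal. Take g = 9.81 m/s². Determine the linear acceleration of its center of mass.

Translation along the incline: Mg sinθ − f = Ma.
Rotation about the center: fR = Iα with I = (2/3)MR². No-slip gives a = αR, so f = (I/R²)a = (2/3)M a.
Substituting: Mg sinθ = (1 + 0.6667)Ma, so a = g sinθ/(1 + 0.6667) = (9.81) sin 38.6° / 1.667 = 3.672 m/s².

a ≈ 3.67 m/s²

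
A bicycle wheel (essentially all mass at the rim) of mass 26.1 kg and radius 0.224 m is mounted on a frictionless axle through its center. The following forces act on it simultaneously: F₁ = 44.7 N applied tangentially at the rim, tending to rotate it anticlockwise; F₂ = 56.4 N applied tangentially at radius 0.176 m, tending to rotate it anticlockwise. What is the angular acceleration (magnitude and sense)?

α ≈ 15.2 rad/s², anticlockwise

I = MR² = (26.1)(0.224)² = 1.310 kg·m².
Taking anticlockwise as positive: τ₁ = +(44.7)(0.224) = +10.01 N·m; τ₂ = +(56.4)(0.176) = +9.926 N·m.
Net torque τ = 19.94 N·m.
α = τ/I = 19.94/1.310 = 15.23 rad/s².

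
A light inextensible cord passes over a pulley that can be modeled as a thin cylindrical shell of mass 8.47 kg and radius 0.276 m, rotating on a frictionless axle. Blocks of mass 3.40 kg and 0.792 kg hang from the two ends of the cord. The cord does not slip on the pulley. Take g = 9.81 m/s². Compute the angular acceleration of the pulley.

α ≈ 7.32 rad/s²

I = MR² = (8.47)(0.276)² = 0.6452 kg·m².
Heavier block: m₁g − T₁ = m₁a. Lighter block: T₂ − m₂g = m₂a.
Pulley: (T₁ − T₂)R = Iα = I(a/R), so T₁ − T₂ = (I/R²)a = 1·M_p a = 8.470·a.
Adding the three: (m₁ − m₂)g = (m₁ + m₂ + 8.470)a, so a = (3.40 − 0.792)(9.81)/(3.40 + 0.792 + 8.470) = 2.021 m/s².
α = a/R = 2.021/0.276 = 7.321 rad/s².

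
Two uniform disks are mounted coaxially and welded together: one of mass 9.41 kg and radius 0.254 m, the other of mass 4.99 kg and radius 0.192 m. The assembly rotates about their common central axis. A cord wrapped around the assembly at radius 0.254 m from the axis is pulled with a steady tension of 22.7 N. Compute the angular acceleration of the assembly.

I = ½M₁R₁² + ½M₂R₂² = ½(9.41)(0.254)² + ½(4.99)(0.192)² = 0.3955 kg·m².
τ = F r = (22.7)(0.254) = 5.766 N·m.
α = τ/I = 5.766/0.3955 = 14.58 rad/s².

α ≈ 14.6 rad/s²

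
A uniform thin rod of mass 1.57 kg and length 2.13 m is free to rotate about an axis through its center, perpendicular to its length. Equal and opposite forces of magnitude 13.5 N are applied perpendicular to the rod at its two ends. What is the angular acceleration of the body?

α ≈ 48.4 rad/s²

I = (1/12)ML² = (1/12)(1.57)(2.13)² = 0.5936 kg·m².
The couple gives τ = F·(L/2) + F·(L/2) = F L = (13.5)(2.13) = 28.75 N·m.
From τ = Iα: α = 28.75/0.5936 = 48.44 rad/s².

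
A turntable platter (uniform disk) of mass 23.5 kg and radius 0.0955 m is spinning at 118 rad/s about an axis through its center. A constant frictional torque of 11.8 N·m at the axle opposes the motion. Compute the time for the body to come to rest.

t ≈ 1.07 s

I = ½MR² = (1/2)(23.5)(0.0955)² = 0.1072 kg·m².
The net torque has magnitude 11.8 N·m, opposing ω.
|α| = τ/I = 11.80/0.1072 = 110.1 rad/s² (deceleration).
0 = ω₀ − |α|t ⇒ t = ω₀/|α| = 118/110.1 = 1.072 s.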